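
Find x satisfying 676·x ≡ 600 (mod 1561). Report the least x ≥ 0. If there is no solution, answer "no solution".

1137

First find gcd(676, 1561):
1561 = 2·676 + 209
676 = 3·209 + 49
209 = 4·49 + 13
49 = 3·13 + 10
13 = 1·10 + 3
10 = 3·3 + 1
3 = 3·1 + 0
gcd = 1, so a unique solution mod 1561 exists.
Back-substitute for the Bézout coefficients:
1 = 10 − 3·3
1 = −3·13 + 4·10
1 = 4·49 − 15·13
1 = −15·209 + 64·49
1 = 64·676 − 207·209
1 = −207·1561 + 478·676
So 676·(478) ≡ 1 (mod 1561), giving 676⁻¹ ≡ 478.
x ≡ 676⁻¹·600 ≡ 478·600 ≡ 1137 (mod 1561).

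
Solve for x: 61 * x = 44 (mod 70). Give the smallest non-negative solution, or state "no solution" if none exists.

34

First find gcd(61, 70):
70 = 1·61 + 9
61 = 6·9 + 7
9 = 1·7 + 2
7 = 3·2 + 1
2 = 2·1 + 0
gcd = 1, so a unique solution mod 70 exists.
Back-substitute for the Bézout coefficients:
1 = 7 − 3·2
1 = −3·9 + 4·7
1 = 4·61 − 27·9
1 = −27·70 + 31·61
So 61·(31) ≡ 1 (mod 70), giving 61⁻¹ ≡ 31.
x ≡ 61⁻¹·44 ≡ 31·44 ≡ 34 (mod 70).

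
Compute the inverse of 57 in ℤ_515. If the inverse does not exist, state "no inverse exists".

253

Run Euclid on (515, 57):
515 = 9×57 + 2
57 = 28×2 + 1
2 = 2×1 + 0
Since gcd(57, 515) = 1, back-substitute to write 1 as a combination:
1 = 57 − 28·2
1 = −28·515 + 253·57
So 57·253 ≡ 1 (mod 515).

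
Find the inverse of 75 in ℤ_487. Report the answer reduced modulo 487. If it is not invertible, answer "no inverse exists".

Extended Euclidean algorithm:
487 = 6×75 + 37
75 = 2×37 + 1
37 = 37×1 + 0
Since gcd(75, 487) = 1, back-substitute to write 1 as a combination:
1 = 75 − 2·37
1 = −2·487 + 13·75
So 75·13 ≡ 1 (mod 487).

13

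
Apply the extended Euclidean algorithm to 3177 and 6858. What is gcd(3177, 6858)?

9

Apply Euclid's algorithm to 6858 and 3177:
6858 = 2*3177 + 504
3177 = 6*504 + 153
504 = 3*153 + 45
153 = 3*45 + 18
45 = 2*18 + 9
18 = 2*9 + 0
gcd(3177, 6858) = 9.
Express as a combination:
9 = 45 − 2·18
9 = −2·153 + 7·45
9 = 7·504 − 23·153
9 = −23·3177 + 145·504
9 = 145·6858 − 313·3177
So 9 = (145)·6858 + (-313)·3177.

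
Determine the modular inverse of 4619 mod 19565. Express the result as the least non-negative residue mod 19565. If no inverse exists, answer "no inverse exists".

14804

Apply the Euclidean algorithm to 19565 and 4619:
19565 = 4×4619 + 1089
4619 = 4×1089 + 263
1089 = 4×263 + 37
263 = 7×37 + 4
37 = 9×4 + 1
4 = 4×1 + 0
The gcd is 1. Working backward:
1 = 37 − 9·4
1 = −9·263 + 64·37
1 = 64·1089 − 265·263
1 = −265·4619 + 1124·1089
1 = 1124·19565 − 4761·4619
Hence 4619⁻¹ ≡ -4761 ≡ 14804 (mod 19565).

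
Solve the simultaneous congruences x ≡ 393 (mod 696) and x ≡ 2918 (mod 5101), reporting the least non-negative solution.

Write x = 393 + 696·k. Then 696·k ≡ 2918 − 393 ≡ 2525 (mod 5101).
Need 696⁻¹ mod 5101. Extended Euclid on (5101, 696):
5101 = 7·696 + 229
696 = 3·229 + 9
229 = 25·9 + 4
9 = 2·4 + 1
4 = 4·1 + 0
Back-substitute:
1 = 9 − 2·4
1 = −2·229 + 51·9
1 = 51·696 − 155·229
1 = −155·5101 + 1136·696
696⁻¹ ≡ 1136 (mod 5101), so k ≡ 1136·2525 ≡ 1638 (mod 5101).
x = 393 + 696·1638 = 1140441.

1140441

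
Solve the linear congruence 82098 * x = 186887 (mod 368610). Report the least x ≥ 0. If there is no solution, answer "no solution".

gcd(82098, 368610):
368610 = 4*82098 + 40218
82098 = 2*40218 + 1662
40218 = 24*1662 + 330
1662 = 5*330 + 12
330 = 27*12 + 6
12 = 2*6 + 0
gcd = 6, but 6 ∤ 186887, so the congruence has no solution.

no solution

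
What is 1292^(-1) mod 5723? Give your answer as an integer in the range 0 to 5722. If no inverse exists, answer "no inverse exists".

3176

Extended Euclidean algorithm:
5723 = 4*1292 + 555
1292 = 2*555 + 182
555 = 3*182 + 9
182 = 20*9 + 2
9 = 4*2 + 1
2 = 2*1 + 0
The gcd is 1. Working backward:
1 = 9 − 4·2
1 = −4·182 + 81·9
1 = 81·555 − 247·182
1 = −247·1292 + 575·555
1 = 575·5723 − 2547·1292
Thus 1292·(-2547) ≡ 1 (mod 5723); reducing, -2547 mod 5723 = 3176.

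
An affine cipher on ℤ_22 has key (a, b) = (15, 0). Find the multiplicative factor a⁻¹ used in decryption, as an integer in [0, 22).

Extended Euclidean algorithm:
22 = 1*15 + 7
15 = 2*7 + 1
7 = 7*1 + 0
gcd = 1, so the inverse exists. Back-substitute:
1 = 15 − 2·7
1 = −2·22 + 3·15
So 15·3 ≡ 1 (mod 22).

3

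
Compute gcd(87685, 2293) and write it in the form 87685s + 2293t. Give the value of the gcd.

Euclidean algorithm:
87685 = 38*2293 + 551
2293 = 4*551 + 89
551 = 6*89 + 17
89 = 5*17 + 4
17 = 4*4 + 1
4 = 4*1 + 0
gcd(87685, 2293) = 1.
Working backward:
1 = 17 − 4·4
1 = −4·89 + 21·17
1 = 21·551 − 130·89
1 = −130·2293 + 541·551
1 = 541·87685 − 20688·2293
So 1 = (541)·87685 + (-20688)·2293.

1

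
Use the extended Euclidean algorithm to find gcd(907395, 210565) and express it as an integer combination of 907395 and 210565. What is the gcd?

Euclidean algorithm:
907395 = 4×210565 + 65135
210565 = 3×65135 + 15160
65135 = 4×15160 + 4495
15160 = 3×4495 + 1675
4495 = 2×1675 + 1145
1675 = 1×1145 + 530
1145 = 2×530 + 85
530 = 6×85 + 20
85 = 4×20 + 5
20 = 4×5 + 0
gcd(907395, 210565) = 5.
Express as a combination:
5 = 85 − 4·20
5 = −4·530 + 25·85
5 = 25·1145 − 54·530
5 = −54·1675 + 79·1145
5 = 79·4495 − 212·1675
5 = −212·15160 + 715·4495
5 = 715·65135 − 3072·15160
5 = −3072·210565 + 9931·65135
5 = 9931·907395 − 42796·210565
So 5 = (9931)·907395 + (-42796)·210565.

5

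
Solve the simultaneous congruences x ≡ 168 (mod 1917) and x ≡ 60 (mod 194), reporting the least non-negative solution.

57678

Write x = 168 + 1917·k. Then 1917·k ≡ 60 − 168 ≡ 86 (mod 194).
Need 1917⁻¹ mod 194. Extended Euclid on (194, 171):
194 = 1*171 + 23
171 = 7*23 + 10
23 = 2*10 + 3
10 = 3*3 + 1
3 = 3*1 + 0
Back-substitute:
1 = 10 − 3·3
1 = −3·23 + 7·10
1 = 7·171 − 52·23
1 = −52·194 + 59·171
1917⁻¹ ≡ 59 (mod 194), so k ≡ 59·86 ≡ 30 (mod 194).
x = 168 + 1917·30 = 57678.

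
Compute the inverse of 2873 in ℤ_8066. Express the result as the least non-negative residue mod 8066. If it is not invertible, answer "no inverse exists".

1867

Extended Euclidean algorithm:
8066 = 2×2873 + 2320
2873 = 1×2320 + 553
2320 = 4×553 + 108
553 = 5×108 + 13
108 = 8×13 + 4
13 = 3×4 + 1
4 = 4×1 + 0
The gcd is 1. Working backward:
1 = 13 − 3·4
1 = −3·108 + 25·13
1 = 25·553 − 128·108
1 = −128·2320 + 537·553
1 = 537·2873 − 665·2320
1 = −665·8066 + 1867·2873
So 2873·1867 ≡ 1 (mod 8066).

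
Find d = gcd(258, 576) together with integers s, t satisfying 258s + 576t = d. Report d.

Apply Euclid's algorithm to 576 and 258:
576 = 2·258 + 60
258 = 4·60 + 18
60 = 3·18 + 6
18 = 3·6 + 0
gcd(258, 576) = 6.
Express as a combination:
6 = 60 − 3·18
6 = −3·258 + 13·60
6 = 13·576 − 29·258
So 6 = (13)·576 + (-29)·258.

6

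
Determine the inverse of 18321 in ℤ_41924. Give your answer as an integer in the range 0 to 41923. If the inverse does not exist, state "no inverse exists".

Extended Euclidean algorithm:
41924 = 2·18321 + 5282
18321 = 3·5282 + 2475
5282 = 2·2475 + 332
2475 = 7·332 + 151
332 = 2·151 + 30
151 = 5·30 + 1
30 = 30·1 + 0
The gcd is 1. Working backward:
1 = 151 − 5·30
1 = −5·332 + 11·151
1 = 11·2475 − 82·332
1 = −82·5282 + 175·2475
1 = 175·18321 − 607·5282
1 = −607·41924 + 1389·18321
So 18321·1389 ≡ 1 (mod 41924).

1389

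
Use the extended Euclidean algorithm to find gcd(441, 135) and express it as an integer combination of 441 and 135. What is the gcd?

9

Repeated division:
441 = 3·135 + 36
135 = 3·36 + 27
36 = 1·27 + 9
27 = 3·9 + 0
gcd(441, 135) = 9.
Back-substituting:
9 = 36 − 27
9 = −135 + 4·36
9 = 4·441 − 13·135
So 9 = (4)·441 + (-13)·135.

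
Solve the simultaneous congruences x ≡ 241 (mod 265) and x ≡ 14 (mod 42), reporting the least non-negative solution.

8456

Write x = 241 + 265·k. Then 265·k ≡ 14 − 241 ≡ 25 (mod 42).
Need 265⁻¹ mod 42. Extended Euclid on (42, 13):
42 = 3·13 + 3
13 = 4·3 + 1
3 = 3·1 + 0
Back-substitute:
1 = 13 − 4·3
1 = −4·42 + 13·13
265⁻¹ ≡ 13 (mod 42), so k ≡ 13·25 ≡ 31 (mod 42).
x = 241 + 265·31 = 8456.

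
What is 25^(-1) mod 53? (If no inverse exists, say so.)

17

Run Euclid on (53, 25):
53 = 2·25 + 3
25 = 8·3 + 1
3 = 3·1 + 0
gcd = 1, so the inverse exists. Back-substitute:
1 = 25 − 8·3
1 = −8·53 + 17·25
So 25·17 ≡ 1 (mod 53).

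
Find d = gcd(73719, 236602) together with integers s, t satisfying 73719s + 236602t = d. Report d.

1

Euclidean algorithm:
236602 = 3×73719 + 15445
73719 = 4×15445 + 11939
15445 = 1×11939 + 3506
11939 = 3×3506 + 1421
3506 = 2×1421 + 664
1421 = 2×664 + 93
664 = 7×93 + 13
93 = 7×13 + 2
13 = 6×2 + 1
2 = 2×1 + 0
gcd(73719, 236602) = 1.
Express as a combination:
1 = 13 − 6·2
1 = −6·93 + 43·13
1 = 43·664 − 307·93
1 = −307·1421 + 657·664
1 = 657·3506 − 1621·1421
1 = −1621·11939 + 5520·3506
1 = 5520·15445 − 7141·11939
1 = −7141·73719 + 34084·15445
1 = 34084·236602 − 109393·73719
So 1 = (34084)·236602 + (-109393)·73719.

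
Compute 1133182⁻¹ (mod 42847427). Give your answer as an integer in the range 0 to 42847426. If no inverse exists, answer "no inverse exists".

gcd(42847427, 1133182) by repeated division:
42847427 = 37·1133182 + 919693
1133182 = 1·919693 + 213489
919693 = 4·213489 + 65737
213489 = 3·65737 + 16278
65737 = 4·16278 + 625
16278 = 26·625 + 28
625 = 22·28 + 9
28 = 3·9 + 1
9 = 9·1 + 0
The gcd is 1. Working backward:
1 = 28 − 3·9
1 = −3·625 + 67·28
1 = 67·16278 − 1745·625
1 = −1745·65737 + 7047·16278
1 = 7047·213489 − 22886·65737
1 = −22886·919693 + 98591·213489
1 = 98591·1133182 − 121477·919693
1 = −121477·42847427 + 4593240·1133182
So 1133182·4593240 ≡ 1 (mod 42847427).

4593240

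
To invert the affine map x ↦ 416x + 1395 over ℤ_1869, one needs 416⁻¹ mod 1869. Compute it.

Extended Euclidean algorithm:
1869 = 4*416 + 205
416 = 2*205 + 6
205 = 34*6 + 1
6 = 6*1 + 0
Since gcd(416, 1869) = 1, back-substitute to write 1 as a combination:
1 = 205 − 34·6
1 = −34·416 + 69·205
1 = 69·1869 − 310·416
Thus 416·(-310) ≡ 1 (mod 1869); reducing, -310 mod 1869 = 1559.

1559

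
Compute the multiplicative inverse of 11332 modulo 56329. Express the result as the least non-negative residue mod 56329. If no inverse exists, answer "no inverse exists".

Extended Euclidean algorithm:
56329 = 4×11332 + 11001
11332 = 1×11001 + 331
11001 = 33×331 + 78
331 = 4×78 + 19
78 = 4×19 + 2
19 = 9×2 + 1
2 = 2×1 + 0
Since gcd(11332, 56329) = 1, back-substitute to write 1 as a combination:
1 = 19 − 9·2
1 = −9·78 + 37·19
1 = 37·331 − 157·78
1 = −157·11001 + 5218·331
1 = 5218·11332 − 5375·11001
1 = −5375·56329 + 26718·11332
So 11332·26718 ≡ 1 (mod 56329).

26718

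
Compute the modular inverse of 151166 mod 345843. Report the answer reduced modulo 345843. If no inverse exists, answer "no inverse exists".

Extended Euclidean algorithm:
345843 = 2·151166 + 43511
151166 = 3·43511 + 20633
43511 = 2·20633 + 2245
20633 = 9·2245 + 428
2245 = 5·428 + 105
428 = 4·105 + 8
105 = 13·8 + 1
8 = 8·1 + 0
The gcd is 1. Working backward:
1 = 105 − 13·8
1 = −13·428 + 53·105
1 = 53·2245 − 278·428
1 = −278·20633 + 2555·2245
1 = 2555·43511 − 5388·20633
1 = −5388·151166 + 18719·43511
1 = 18719·345843 − 42826·151166
Hence 151166⁻¹ ≡ -42826 ≡ 303017 (mod 345843).

303017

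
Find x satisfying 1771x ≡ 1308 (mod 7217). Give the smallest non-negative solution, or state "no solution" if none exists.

gcd(1771, 7217):
7217 = 4×1771 + 133
1771 = 13×133 + 42
133 = 3×42 + 7
42 = 6×7 + 0
gcd = 7, but 7 ∤ 1308, so the congruence has no solution.

no solution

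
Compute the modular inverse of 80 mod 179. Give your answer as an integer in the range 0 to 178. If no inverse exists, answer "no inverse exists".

47

Extended Euclidean algorithm:
179 = 2*80 + 19
80 = 4*19 + 4
19 = 4*4 + 3
4 = 1*3 + 1
3 = 3*1 + 0
The gcd is 1. Working backward:
1 = 4 − 3
1 = −19 + 5·4
1 = 5·80 − 21·19
1 = −21·179 + 47·80
So 80·47 ≡ 1 (mod 179).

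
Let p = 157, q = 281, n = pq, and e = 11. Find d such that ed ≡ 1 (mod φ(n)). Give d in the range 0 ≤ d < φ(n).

φ(n) = (p−1)(q−1) = 156·280 = 43680.
Need d with 11·d ≡ 1 (mod 43680). Apply the extended Euclidean algorithm:
43680 = 3970·11 + 10
11 = 1·10 + 1
10 = 10·1 + 0
Back-substitute:
1 = 11 − 10
1 = −43680 + 3971·11
So 11·3971 ≡ 1 (mod 43680), hence d = 3971.

3971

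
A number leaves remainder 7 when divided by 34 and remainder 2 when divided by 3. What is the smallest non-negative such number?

41

Write x = 7 + 34·k. Then 34·k ≡ 2 − 7 ≡ 1 (mod 3).
Need 34⁻¹ mod 3. Extended Euclid on (3, 1):
3 = 3·1 + 0
34⁻¹ ≡ 1 (mod 3), so k ≡ 1·1 ≡ 1 (mod 3).
x = 7 + 34·1 = 41.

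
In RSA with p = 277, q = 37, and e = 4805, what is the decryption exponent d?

φ(n) = (p−1)(q−1) = 276·36 = 9936.
Need d with 4805·d ≡ 1 (mod 9936). Apply the extended Euclidean algorithm:
9936 = 2*4805 + 326
4805 = 14*326 + 241
326 = 1*241 + 85
241 = 2*85 + 71
85 = 1*71 + 14
71 = 5*14 + 1
14 = 14*1 + 0
Back-substitute:
1 = 71 − 5·14
1 = −5·85 + 6·71
1 = 6·241 − 17·85
1 = −17·326 + 23·241
1 = 23·4805 − 339·326
1 = −339·9936 + 701·4805
So 4805·701 ≡ 1 (mod 9936), hence d = 701.

701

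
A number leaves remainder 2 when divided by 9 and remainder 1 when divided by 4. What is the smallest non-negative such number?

Write x = 2 + 9·k. Then 9·k ≡ 1 − 2 ≡ 3 (mod 4).
Need 9⁻¹ mod 4. Extended Euclid on (4, 1):
4 = 4×1 + 0
9⁻¹ ≡ 1 (mod 4), so k ≡ 1·3 ≡ 3 (mod 4).
x = 2 + 9·3 = 29.

29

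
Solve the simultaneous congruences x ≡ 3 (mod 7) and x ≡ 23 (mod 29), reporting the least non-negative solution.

52

Write x = 3 + 7·k. Then 7·k ≡ 23 − 3 ≡ 20 (mod 29).
Need 7⁻¹ mod 29. Extended Euclid on (29, 7):
29 = 4·7 + 1
7 = 7·1 + 0
Back-substitute:
1 = 29 − 4·7
7⁻¹ ≡ 25 (mod 29), so k ≡ 25·20 ≡ 7 (mod 29).
x = 3 + 7·7 = 52.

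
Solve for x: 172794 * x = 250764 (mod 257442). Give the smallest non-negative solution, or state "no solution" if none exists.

First find gcd(172794, 257442):
257442 = 1×172794 + 84648
172794 = 2×84648 + 3498
84648 = 24×3498 + 696
3498 = 5×696 + 18
696 = 38×18 + 12
18 = 1×12 + 6
12 = 2×6 + 0
gcd = 6 and 6 | 250764, so solutions exist. Divide through by 6: 28799x ≡ 41794 (mod 42907).
Now find 28799⁻¹ mod 42907:
42907 = 1·28799 + 14108
28799 = 2·14108 + 583
14108 = 24·583 + 116
583 = 5·116 + 3
116 = 38·3 + 2
3 = 1·2 + 1
2 = 2·1 + 0
Back-substitute:
1 = 3 − 2
1 = −116 + 39·3
1 = 39·583 − 196·116
1 = −196·14108 + 4743·583
1 = 4743·28799 − 9682·14108
1 = −9682·42907 + 14425·28799
So 28799⁻¹ ≡ 14425 (mod 42907).
Then x ≡ 14425·41794 ≡ 35100 (mod 42907); the smallest non-negative solution is x = 35100.

35100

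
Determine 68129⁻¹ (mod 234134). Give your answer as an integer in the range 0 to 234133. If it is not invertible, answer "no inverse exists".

6155

gcd(234134, 68129) by repeated division:
234134 = 3·68129 + 29747
68129 = 2·29747 + 8635
29747 = 3·8635 + 3842
8635 = 2·3842 + 951
3842 = 4·951 + 38
951 = 25·38 + 1
38 = 38·1 + 0
Since gcd(68129, 234134) = 1, back-substitute to write 1 as a combination:
1 = 951 − 25·38
1 = −25·3842 + 101·951
1 = 101·8635 − 227·3842
1 = −227·29747 + 782·8635
1 = 782·68129 − 1791·29747
1 = −1791·234134 + 6155·68129
So 68129·6155 ≡ 1 (mod 234134).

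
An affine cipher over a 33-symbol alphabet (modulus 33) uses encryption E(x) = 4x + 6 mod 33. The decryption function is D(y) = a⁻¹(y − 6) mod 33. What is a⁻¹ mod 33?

Apply the Euclidean algorithm to 33 and 4:
33 = 8*4 + 1
4 = 4*1 + 0
Since gcd(4, 33) = 1, back-substitute to write 1 as a combination:
1 = 33 − 8·4
Hence 4⁻¹ ≡ -8 ≡ 25 (mod 33).

25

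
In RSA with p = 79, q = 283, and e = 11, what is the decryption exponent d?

φ(n) = (p−1)(q−1) = 78·282 = 21996.
Need d with 11·d ≡ 1 (mod 21996). Apply the extended Euclidean algorithm:
21996 = 1999*11 + 7
11 = 1*7 + 4
7 = 1*4 + 3
4 = 1*3 + 1
3 = 3*1 + 0
Back-substitute:
1 = 4 − 3
1 = −7 + 2·4
1 = 2·11 − 3·7
1 = −3·21996 + 5999·11
So 11·5999 ≡ 1 (mod 21996), hence d = 5999.

5999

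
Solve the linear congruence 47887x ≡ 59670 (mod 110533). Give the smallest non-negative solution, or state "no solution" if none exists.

83092

First find gcd(47887, 110533):
110533 = 2*47887 + 14759
47887 = 3*14759 + 3610
14759 = 4*3610 + 319
3610 = 11*319 + 101
319 = 3*101 + 16
101 = 6*16 + 5
16 = 3*5 + 1
5 = 5*1 + 0
gcd = 1, so a unique solution mod 110533 exists.
Back-substitute for the Bézout coefficients:
1 = 16 − 3·5
1 = −3·101 + 19·16
1 = 19·319 − 60·101
1 = −60·3610 + 679·319
1 = 679·14759 − 2776·3610
1 = −2776·47887 + 9007·14759
1 = 9007·110533 − 20790·47887
So 47887·(-20790) ≡ 1 (mod 110533), giving 47887⁻¹ ≡ 89743.
x ≡ 47887⁻¹·59670 ≡ 89743·59670 ≡ 83092 (mod 110533).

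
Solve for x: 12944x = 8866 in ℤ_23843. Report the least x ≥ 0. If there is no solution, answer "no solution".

First find gcd(12944, 23843):
23843 = 1*12944 + 10899
12944 = 1*10899 + 2045
10899 = 5*2045 + 674
2045 = 3*674 + 23
674 = 29*23 + 7
23 = 3*7 + 2
7 = 3*2 + 1
2 = 2*1 + 0
gcd = 1, so a unique solution mod 23843 exists.
Back-substitute for the Bézout coefficients:
1 = 7 − 3·2
1 = −3·23 + 10·7
1 = 10·674 − 293·23
1 = −293·2045 + 889·674
1 = 889·10899 − 4738·2045
1 = −4738·12944 + 5627·10899
1 = 5627·23843 − 10365·12944
So 12944·(-10365) ≡ 1 (mod 23843), giving 12944⁻¹ ≡ 13478.
x ≡ 12944⁻¹·8866 ≡ 13478·8866 ≡ 18675 (mod 23843).

18675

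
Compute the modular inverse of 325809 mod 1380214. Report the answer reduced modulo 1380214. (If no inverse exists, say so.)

no inverse exists

Euclidean algorithm on 1380214, 325809:
1380214 = 4×325809 + 76978
325809 = 4×76978 + 17897
76978 = 4×17897 + 5390
17897 = 3×5390 + 1727
5390 = 3×1727 + 209
1727 = 8×209 + 55
209 = 3×55 + 44
55 = 1×44 + 11
44 = 4×11 + 0
The gcd is 11, not 1, hence no inverse exists.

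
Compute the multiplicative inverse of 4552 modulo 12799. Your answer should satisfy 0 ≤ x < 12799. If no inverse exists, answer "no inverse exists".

Run Euclid on (12799, 4552):
12799 = 2×4552 + 3695
4552 = 1×3695 + 857
3695 = 4×857 + 267
857 = 3×267 + 56
267 = 4×56 + 43
56 = 1×43 + 13
43 = 3×13 + 4
13 = 3×4 + 1
4 = 4×1 + 0
Since gcd(4552, 12799) = 1, back-substitute to write 1 as a combination:
1 = 13 − 3·4
1 = −3·43 + 10·13
1 = 10·56 − 13·43
1 = −13·267 + 62·56
1 = 62·857 − 199·267
1 = −199·3695 + 858·857
1 = 858·4552 − 1057·3695
1 = −1057·12799 + 2972·4552
So 4552·2972 ≡ 1 (mod 12799).

2972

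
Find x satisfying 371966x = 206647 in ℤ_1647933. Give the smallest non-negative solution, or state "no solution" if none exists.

First find gcd(371966, 1647933):
1647933 = 4×371966 + 160069
371966 = 2×160069 + 51828
160069 = 3×51828 + 4585
51828 = 11×4585 + 1393
4585 = 3×1393 + 406
1393 = 3×406 + 175
406 = 2×175 + 56
175 = 3×56 + 7
56 = 8×7 + 0
gcd = 7 and 7 | 206647, so solutions exist. Divide through by 7: 53138x ≡ 29521 (mod 235419).
Now find 53138⁻¹ mod 235419:
235419 = 4·53138 + 22867
53138 = 2·22867 + 7404
22867 = 3·7404 + 655
7404 = 11·655 + 199
655 = 3·199 + 58
199 = 3·58 + 25
58 = 2·25 + 8
25 = 3·8 + 1
8 = 8·1 + 0
Back-substitute:
1 = 25 − 3·8
1 = −3·58 + 7·25
1 = 7·199 − 24·58
1 = −24·655 + 79·199
1 = 79·7404 − 893·655
1 = −893·22867 + 2758·7404
1 = 2758·53138 − 6409·22867
1 = −6409·235419 + 28394·53138
So 53138⁻¹ ≡ 28394 (mod 235419).
Then x ≡ 28394·29521 ≡ 127634 (mod 235419); the smallest non-negative solution is x = 127634.

127634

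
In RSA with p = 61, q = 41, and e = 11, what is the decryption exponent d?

φ(n) = (p−1)(q−1) = 60·40 = 2400.
Need d with 11·d ≡ 1 (mod 2400). Apply the extended Euclidean algorithm:
2400 = 218×11 + 2
11 = 5×2 + 1
2 = 2×1 + 0
Back-substitute:
1 = 11 − 5·2
1 = −5·2400 + 1091·11
So 11·1091 ≡ 1 (mod 2400), hence d = 1091.

1091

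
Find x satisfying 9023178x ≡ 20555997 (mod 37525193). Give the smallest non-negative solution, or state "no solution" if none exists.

First find gcd(9023178, 37525193):
37525193 = 4×9023178 + 1432481
9023178 = 6×1432481 + 428292
1432481 = 3×428292 + 147605
428292 = 2×147605 + 133082
147605 = 1×133082 + 14523
133082 = 9×14523 + 2375
14523 = 6×2375 + 273
2375 = 8×273 + 191
273 = 1×191 + 82
191 = 2×82 + 27
82 = 3×27 + 1
27 = 27×1 + 0
gcd = 1, so a unique solution mod 37525193 exists.
Back-substitute for the Bézout coefficients:
1 = 82 − 3·27
1 = −3·191 + 7·82
1 = 7·273 − 10·191
1 = −10·2375 + 87·273
1 = 87·14523 − 532·2375
1 = −532·133082 + 4875·14523
1 = 4875·147605 − 5407·133082
1 = −5407·428292 + 15689·147605
1 = 15689·1432481 − 52474·428292
1 = −52474·9023178 + 330533·1432481
1 = 330533·37525193 − 1374606·9023178
So 9023178·(-1374606) ≡ 1 (mod 37525193), giving 9023178⁻¹ ≡ 36150587.
x ≡ 9023178⁻¹·20555997 ≡ 36150587·20555997 ≡ 35991625 (mod 37525193).

35991625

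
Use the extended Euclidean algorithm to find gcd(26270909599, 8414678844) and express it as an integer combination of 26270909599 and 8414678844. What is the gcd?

11

Repeated division:
26270909599 = 3·8414678844 + 1026873067
8414678844 = 8·1026873067 + 199694308
1026873067 = 5·199694308 + 28401527
199694308 = 7·28401527 + 883619
28401527 = 32·883619 + 125719
883619 = 7·125719 + 3586
125719 = 35·3586 + 209
3586 = 17·209 + 33
209 = 6·33 + 11
33 = 3·11 + 0
gcd(26270909599, 8414678844) = 11.
Working backward:
11 = 209 − 6·33
11 = −6·3586 + 103·209
11 = 103·125719 − 3611·3586
11 = −3611·883619 + 25380·125719
11 = 25380·28401527 − 815771·883619
11 = −815771·199694308 + 5735777·28401527
11 = 5735777·1026873067 − 29494656·199694308
11 = −29494656·8414678844 + 241693025·1026873067
11 = 241693025·26270909599 − 754573731·8414678844
So 11 = (241693025)·26270909599 + (-754573731)·8414678844.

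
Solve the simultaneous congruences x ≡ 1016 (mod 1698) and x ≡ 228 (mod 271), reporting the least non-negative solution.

417026

Write x = 1016 + 1698·k. Then 1698·k ≡ 228 − 1016 ≡ 25 (mod 271).
Need 1698⁻¹ mod 271. Extended Euclid on (271, 72):
271 = 3*72 + 55
72 = 1*55 + 17
55 = 3*17 + 4
17 = 4*4 + 1
4 = 4*1 + 0
Back-substitute:
1 = 17 − 4·4
1 = −4·55 + 13·17
1 = 13·72 − 17·55
1 = −17·271 + 64·72
1698⁻¹ ≡ 64 (mod 271), so k ≡ 64·25 ≡ 245 (mod 271).
x = 1016 + 1698·245 = 417026.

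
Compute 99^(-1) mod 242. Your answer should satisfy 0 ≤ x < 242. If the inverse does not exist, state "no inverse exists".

Euclidean algorithm on 242, 99:
242 = 2·99 + 44
99 = 2·44 + 11
44 = 4·11 + 0
Since gcd = 11 > 1, 99 is not a unit mod 242.

no inverse exists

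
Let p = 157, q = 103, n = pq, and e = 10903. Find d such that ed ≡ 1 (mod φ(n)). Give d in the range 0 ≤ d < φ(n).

φ(n) = (p−1)(q−1) = 156·102 = 15912.
Need d with 10903·d ≡ 1 (mod 15912). Apply the extended Euclidean algorithm:
15912 = 1×10903 + 5009
10903 = 2×5009 + 885
5009 = 5×885 + 584
885 = 1×584 + 301
584 = 1×301 + 283
301 = 1×283 + 18
283 = 15×18 + 13
18 = 1×13 + 5
13 = 2×5 + 3
5 = 1×3 + 2
3 = 1×2 + 1
2 = 2×1 + 0
Back-substitute:
1 = 3 − 2
1 = −5 + 2·3
1 = 2·13 − 5·5
1 = −5·18 + 7·13
1 = 7·283 − 110·18
1 = −110·301 + 117·283
1 = 117·584 − 227·301
1 = −227·885 + 344·584
1 = 344·5009 − 1947·885
1 = −1947·10903 + 4238·5009
1 = 4238·15912 − 6185·10903
So 10903·(-6185) ≡ 1 (mod 15912), hence d ≡ -6185 ≡ 9727 (mod 15912).

9727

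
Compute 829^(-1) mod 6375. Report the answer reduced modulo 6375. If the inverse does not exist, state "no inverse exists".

769

gcd(6375, 829) by repeated division:
6375 = 7×829 + 572
829 = 1×572 + 257
572 = 2×257 + 58
257 = 4×58 + 25
58 = 2×25 + 8
25 = 3×8 + 1
8 = 8×1 + 0
The gcd is 1. Working backward:
1 = 25 − 3·8
1 = −3·58 + 7·25
1 = 7·257 − 31·58
1 = −31·572 + 69·257
1 = 69·829 − 100·572
1 = −100·6375 + 769·829
So 829·769 ≡ 1 (mod 6375).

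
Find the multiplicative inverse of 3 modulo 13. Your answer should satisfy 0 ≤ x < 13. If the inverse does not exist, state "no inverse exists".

9

Apply the Euclidean algorithm to 13 and 3:
13 = 4·3 + 1
3 = 3·1 + 0
Since gcd(3, 13) = 1, back-substitute to write 1 as a combination:
1 = 13 − 4·3
Thus 3·(-4) ≡ 1 (mod 13); reducing, -4 mod 13 = 9.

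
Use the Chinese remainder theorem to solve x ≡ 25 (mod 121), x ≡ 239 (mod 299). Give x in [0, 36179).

Write x = 25 + 121·k. Then 121·k ≡ 239 − 25 ≡ 214 (mod 299).
Need 121⁻¹ mod 299. Extended Euclid on (299, 121):
299 = 2*121 + 57
121 = 2*57 + 7
57 = 8*7 + 1
7 = 7*1 + 0
Back-substitute:
1 = 57 − 8·7
1 = −8·121 + 17·57
1 = 17·299 − 42·121
121⁻¹ ≡ 257 (mod 299), so k ≡ 257·214 ≡ 281 (mod 299).
x = 25 + 121·281 = 34026.

34026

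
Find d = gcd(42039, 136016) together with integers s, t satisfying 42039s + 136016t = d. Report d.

1

Repeated division:
136016 = 3*42039 + 9899
42039 = 4*9899 + 2443
9899 = 4*2443 + 127
2443 = 19*127 + 30
127 = 4*30 + 7
30 = 4*7 + 2
7 = 3*2 + 1
2 = 2*1 + 0
gcd(42039, 136016) = 1.
Working backward:
1 = 7 − 3·2
1 = −3·30 + 13·7
1 = 13·127 − 55·30
1 = −55·2443 + 1058·127
1 = 1058·9899 − 4287·2443
1 = −4287·42039 + 18206·9899
1 = 18206·136016 − 58905·42039
So 1 = (18206)·136016 + (-58905)·42039.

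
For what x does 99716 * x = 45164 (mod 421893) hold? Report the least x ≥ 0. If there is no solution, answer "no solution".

First find gcd(99716, 421893):
421893 = 4×99716 + 23029
99716 = 4×23029 + 7600
23029 = 3×7600 + 229
7600 = 33×229 + 43
229 = 5×43 + 14
43 = 3×14 + 1
14 = 14×1 + 0
gcd = 1, so a unique solution mod 421893 exists.
Back-substitute for the Bézout coefficients:
1 = 43 − 3·14
1 = −3·229 + 16·43
1 = 16·7600 − 531·229
1 = −531·23029 + 1609·7600
1 = 1609·99716 − 6967·23029
1 = −6967·421893 + 29477·99716
So 99716·(29477) ≡ 1 (mod 421893), giving 99716⁻¹ ≡ 29477.
x ≡ 99716⁻¹·45164 ≡ 29477·45164 ≡ 226813 (mod 421893).

226813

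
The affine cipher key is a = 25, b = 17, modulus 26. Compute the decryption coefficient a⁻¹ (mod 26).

25

Apply the Euclidean algorithm to 26 and 25:
26 = 1·25 + 1
25 = 25·1 + 0
The gcd is 1. Working backward:
1 = 26 − 25
Thus 25·(-1) ≡ 1 (mod 26); reducing, -1 mod 26 = 25.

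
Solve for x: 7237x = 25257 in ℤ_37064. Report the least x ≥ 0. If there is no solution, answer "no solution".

First find gcd(7237, 37064):
37064 = 5*7237 + 879
7237 = 8*879 + 205
879 = 4*205 + 59
205 = 3*59 + 28
59 = 2*28 + 3
28 = 9*3 + 1
3 = 3*1 + 0
gcd = 1, so a unique solution mod 37064 exists.
Back-substitute for the Bézout coefficients:
1 = 28 − 9·3
1 = −9·59 + 19·28
1 = 19·205 − 66·59
1 = −66·879 + 283·205
1 = 283·7237 − 2330·879
1 = −2330·37064 + 11933·7237
So 7237·(11933) ≡ 1 (mod 37064), giving 7237⁻¹ ≡ 11933.
x ≡ 7237⁻¹·25257 ≡ 11933·25257 ≡ 24397 (mod 37064).

24397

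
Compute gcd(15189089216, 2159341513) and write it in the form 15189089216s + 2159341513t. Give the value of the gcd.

7

Repeated division:
15189089216 = 7*2159341513 + 73698625
2159341513 = 29*73698625 + 22081388
73698625 = 3*22081388 + 7454461
22081388 = 2*7454461 + 7172466
7454461 = 1*7172466 + 281995
7172466 = 25*281995 + 122591
281995 = 2*122591 + 36813
122591 = 3*36813 + 12152
36813 = 3*12152 + 357
12152 = 34*357 + 14
357 = 25*14 + 7
14 = 2*7 + 0
gcd(15189089216, 2159341513) = 7.
Back-substituting:
7 = 357 − 25·14
7 = −25·12152 + 851·357
7 = 851·36813 − 2578·12152
7 = −2578·122591 + 8585·36813
7 = 8585·281995 − 19748·122591
7 = −19748·7172466 + 502285·281995
7 = 502285·7454461 − 522033·7172466
7 = −522033·22081388 + 1546351·7454461
7 = 1546351·73698625 − 5161086·22081388
7 = −5161086·2159341513 + 151217845·73698625
7 = 151217845·15189089216 − 1063686001·2159341513
So 7 = (151217845)·15189089216 + (-1063686001)·2159341513.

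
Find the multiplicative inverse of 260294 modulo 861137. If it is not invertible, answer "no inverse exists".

486327

Run Euclid on (861137, 260294):
861137 = 3×260294 + 80255
260294 = 3×80255 + 19529
80255 = 4×19529 + 2139
19529 = 9×2139 + 278
2139 = 7×278 + 193
278 = 1×193 + 85
193 = 2×85 + 23
85 = 3×23 + 16
23 = 1×16 + 7
16 = 2×7 + 2
7 = 3×2 + 1
2 = 2×1 + 0
gcd = 1, so the inverse exists. Back-substitute:
1 = 7 − 3·2
1 = −3·16 + 7·7
1 = 7·23 − 10·16
1 = −10·85 + 37·23
1 = 37·193 − 84·85
1 = −84·278 + 121·193
1 = 121·2139 − 931·278
1 = −931·19529 + 8500·2139
1 = 8500·80255 − 34931·19529
1 = −34931·260294 + 113293·80255
1 = 113293·861137 − 374810·260294
So 260294·(-374810) ≡ 1 (mod 861137), and -374810 ≡ 486327 (mod 861137).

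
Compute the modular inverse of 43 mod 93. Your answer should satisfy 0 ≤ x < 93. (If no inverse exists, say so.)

13

Run Euclid on (93, 43):
93 = 2·43 + 7
43 = 6·7 + 1
7 = 7·1 + 0
Since gcd(43, 93) = 1, back-substitute to write 1 as a combination:
1 = 43 − 6·7
1 = −6·93 + 13·43
So 43·13 ≡ 1 (mod 93).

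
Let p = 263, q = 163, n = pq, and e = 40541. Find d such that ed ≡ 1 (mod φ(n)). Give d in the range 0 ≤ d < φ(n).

12557

φ(n) = (p−1)(q−1) = 262·162 = 42444.
Need d with 40541·d ≡ 1 (mod 42444). Apply the extended Euclidean algorithm:
42444 = 1·40541 + 1903
40541 = 21·1903 + 578
1903 = 3·578 + 169
578 = 3·169 + 71
169 = 2·71 + 27
71 = 2·27 + 17
27 = 1·17 + 10
17 = 1·10 + 7
10 = 1·7 + 3
7 = 2·3 + 1
3 = 3·1 + 0
Back-substitute:
1 = 7 − 2·3
1 = −2·10 + 3·7
1 = 3·17 − 5·10
1 = −5·27 + 8·17
1 = 8·71 − 21·27
1 = −21·169 + 50·71
1 = 50·578 − 171·169
1 = −171·1903 + 563·578
1 = 563·40541 − 11994·1903
1 = −11994·42444 + 12557·40541
So 40541·12557 ≡ 1 (mod 42444), hence d = 12557.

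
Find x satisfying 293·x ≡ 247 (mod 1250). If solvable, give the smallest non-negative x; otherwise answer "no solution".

First find gcd(293, 1250):
1250 = 4×293 + 78
293 = 3×78 + 59
78 = 1×59 + 19
59 = 3×19 + 2
19 = 9×2 + 1
2 = 2×1 + 0
gcd = 1, so a unique solution mod 1250 exists.
Back-substitute for the Bézout coefficients:
1 = 19 − 9·2
1 = −9·59 + 28·19
1 = 28·78 − 37·59
1 = −37·293 + 139·78
1 = 139·1250 − 593·293
So 293·(-593) ≡ 1 (mod 1250), giving 293⁻¹ ≡ 657.
x ≡ 293⁻¹·247 ≡ 657·247 ≡ 1029 (mod 1250).

1029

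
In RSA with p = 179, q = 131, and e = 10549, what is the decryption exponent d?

8669

φ(n) = (p−1)(q−1) = 178·130 = 23140.
Need d with 10549·d ≡ 1 (mod 23140). Apply the extended Euclidean algorithm:
23140 = 2×10549 + 2042
10549 = 5×2042 + 339
2042 = 6×339 + 8
339 = 42×8 + 3
8 = 2×3 + 2
3 = 1×2 + 1
2 = 2×1 + 0
Back-substitute:
1 = 3 − 2
1 = −8 + 3·3
1 = 3·339 − 127·8
1 = −127·2042 + 765·339
1 = 765·10549 − 3952·2042
1 = −3952·23140 + 8669·10549
So 10549·8669 ≡ 1 (mod 23140), hence d = 8669.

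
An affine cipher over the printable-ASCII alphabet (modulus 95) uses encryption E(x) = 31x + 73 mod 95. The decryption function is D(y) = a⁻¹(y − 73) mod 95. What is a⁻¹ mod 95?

46

Run Euclid on (95, 31):
95 = 3*31 + 2
31 = 15*2 + 1
2 = 2*1 + 0
The gcd is 1. Working backward:
1 = 31 − 15·2
1 = −15·95 + 46·31
So 31·46 ≡ 1 (mod 95).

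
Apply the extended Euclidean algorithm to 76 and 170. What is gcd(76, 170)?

2

Repeated division:
170 = 2*76 + 18
76 = 4*18 + 4
18 = 4*4 + 2
4 = 2*2 + 0
gcd(76, 170) = 2.
Back-substituting:
2 = 18 − 4·4
2 = −4·76 + 17·18
2 = 17·170 − 38·76
So 2 = (17)·170 + (-38)·76.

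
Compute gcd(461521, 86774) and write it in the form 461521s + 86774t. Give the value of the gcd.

1

Euclidean algorithm:
461521 = 5×86774 + 27651
86774 = 3×27651 + 3821
27651 = 7×3821 + 904
3821 = 4×904 + 205
904 = 4×205 + 84
205 = 2×84 + 37
84 = 2×37 + 10
37 = 3×10 + 7
10 = 1×7 + 3
7 = 2×3 + 1
3 = 3×1 + 0
gcd(461521, 86774) = 1.
Working backward:
1 = 7 − 2·3
1 = −2·10 + 3·7
1 = 3·37 − 11·10
1 = −11·84 + 25·37
1 = 25·205 − 61·84
1 = −61·904 + 269·205
1 = 269·3821 − 1137·904
1 = −1137·27651 + 8228·3821
1 = 8228·86774 − 25821·27651
1 = −25821·461521 + 137333·86774
So 1 = (-25821)·461521 + (137333)·86774.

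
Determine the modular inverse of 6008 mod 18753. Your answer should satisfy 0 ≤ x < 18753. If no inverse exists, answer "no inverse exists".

Run Euclid on (18753, 6008):
18753 = 3*6008 + 729
6008 = 8*729 + 176
729 = 4*176 + 25
176 = 7*25 + 1
25 = 25*1 + 0
gcd = 1, so the inverse exists. Back-substitute:
1 = 176 − 7·25
1 = −7·729 + 29·176
1 = 29·6008 − 239·729
1 = −239·18753 + 746·6008
So 6008·746 ≡ 1 (mod 18753).

746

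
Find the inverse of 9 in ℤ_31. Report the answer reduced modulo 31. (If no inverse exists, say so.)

Extended Euclidean algorithm:
31 = 3·9 + 4
9 = 2·4 + 1
4 = 4·1 + 0
gcd = 1, so the inverse exists. Back-substitute:
1 = 9 − 2·4
1 = −2·31 + 7·9
So 9·7 ≡ 1 (mod 31).

7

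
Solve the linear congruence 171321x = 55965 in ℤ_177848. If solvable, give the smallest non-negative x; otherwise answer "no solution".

First find gcd(171321, 177848):
177848 = 1×171321 + 6527
171321 = 26×6527 + 1619
6527 = 4×1619 + 51
1619 = 31×51 + 38
51 = 1×38 + 13
38 = 2×13 + 12
13 = 1×12 + 1
12 = 12×1 + 0
gcd = 1, so a unique solution mod 177848 exists.
Back-substitute for the Bézout coefficients:
1 = 13 − 12
1 = −38 + 3·13
1 = 3·51 − 4·38
1 = −4·1619 + 127·51
1 = 127·6527 − 512·1619
1 = −512·171321 + 13439·6527
1 = 13439·177848 − 13951·171321
So 171321·(-13951) ≡ 1 (mod 177848), giving 171321⁻¹ ≡ 163897.
x ≡ 171321⁻¹·55965 ≡ 163897·55965 ≡ 162853 (mod 177848).

162853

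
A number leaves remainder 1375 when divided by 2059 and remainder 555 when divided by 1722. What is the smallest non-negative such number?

Write x = 1375 + 2059·k. Then 2059·k ≡ 555 − 1375 ≡ 902 (mod 1722).
Need 2059⁻¹ mod 1722. Extended Euclid on (1722, 337):
1722 = 5*337 + 37
337 = 9*37 + 4
37 = 9*4 + 1
4 = 4*1 + 0
Back-substitute:
1 = 37 − 9·4
1 = −9·337 + 82·37
1 = 82·1722 − 419·337
2059⁻¹ ≡ 1303 (mod 1722), so k ≡ 1303·902 ≡ 902 (mod 1722).
x = 1375 + 2059·902 = 1858593.

1858593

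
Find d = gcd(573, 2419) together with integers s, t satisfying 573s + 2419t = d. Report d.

1

Euclidean algorithm:
2419 = 4*573 + 127
573 = 4*127 + 65
127 = 1*65 + 62
65 = 1*62 + 3
62 = 20*3 + 2
3 = 1*2 + 1
2 = 2*1 + 0
gcd(573, 2419) = 1.
Express as a combination:
1 = 3 − 2
1 = −62 + 21·3
1 = 21·65 − 22·62
1 = −22·127 + 43·65
1 = 43·573 − 194·127
1 = −194·2419 + 819·573
So 1 = (-194)·2419 + (819)·573.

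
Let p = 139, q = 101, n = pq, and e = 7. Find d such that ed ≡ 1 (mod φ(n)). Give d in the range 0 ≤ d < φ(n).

3943

φ(n) = (p−1)(q−1) = 138·100 = 13800.
Need d with 7·d ≡ 1 (mod 13800). Apply the extended Euclidean algorithm:
13800 = 1971·7 + 3
7 = 2·3 + 1
3 = 3·1 + 0
Back-substitute:
1 = 7 − 2·3
1 = −2·13800 + 3943·7
So 7·3943 ≡ 1 (mod 13800), hence d = 3943.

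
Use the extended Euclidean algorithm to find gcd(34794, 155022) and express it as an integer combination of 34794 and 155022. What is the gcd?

Apply Euclid's algorithm to 155022 and 34794:
155022 = 4*34794 + 15846
34794 = 2*15846 + 3102
15846 = 5*3102 + 336
3102 = 9*336 + 78
336 = 4*78 + 24
78 = 3*24 + 6
24 = 4*6 + 0
gcd(34794, 155022) = 6.
Express as a combination:
6 = 78 − 3·24
6 = −3·336 + 13·78
6 = 13·3102 − 120·336
6 = −120·15846 + 613·3102
6 = 613·34794 − 1346·15846
6 = −1346·155022 + 5997·34794
So 6 = (-1346)·155022 + (5997)·34794.

6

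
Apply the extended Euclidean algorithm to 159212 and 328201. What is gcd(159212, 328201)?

1

Euclidean algorithm:
328201 = 2*159212 + 9777
159212 = 16*9777 + 2780
9777 = 3*2780 + 1437
2780 = 1*1437 + 1343
1437 = 1*1343 + 94
1343 = 14*94 + 27
94 = 3*27 + 13
27 = 2*13 + 1
13 = 13*1 + 0
gcd(159212, 328201) = 1.
Working backward:
1 = 27 − 2·13
1 = −2·94 + 7·27
1 = 7·1343 − 100·94
1 = −100·1437 + 107·1343
1 = 107·2780 − 207·1437
1 = −207·9777 + 728·2780
1 = 728·159212 − 11855·9777
1 = −11855·328201 + 24438·159212
So 1 = (-11855)·328201 + (24438)·159212.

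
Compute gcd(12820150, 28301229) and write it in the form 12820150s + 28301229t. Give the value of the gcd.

Repeated division:
28301229 = 2*12820150 + 2660929
12820150 = 4*2660929 + 2176434
2660929 = 1*2176434 + 484495
2176434 = 4*484495 + 238454
484495 = 2*238454 + 7587
238454 = 31*7587 + 3257
7587 = 2*3257 + 1073
3257 = 3*1073 + 38
1073 = 28*38 + 9
38 = 4*9 + 2
9 = 4*2 + 1
2 = 2*1 + 0
gcd(12820150, 28301229) = 1.
Express as a combination:
1 = 9 − 4·2
1 = −4·38 + 17·9
1 = 17·1073 − 480·38
1 = −480·3257 + 1457·1073
1 = 1457·7587 − 3394·3257
1 = −3394·238454 + 106671·7587
1 = 106671·484495 − 216736·238454
1 = −216736·2176434 + 973615·484495
1 = 973615·2660929 − 1190351·2176434
1 = −1190351·12820150 + 5735019·2660929
1 = 5735019·28301229 − 12660389·12820150
So 1 = (5735019)·28301229 + (-12660389)·12820150.

1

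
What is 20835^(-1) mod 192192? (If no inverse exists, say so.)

no inverse exists

Compute gcd(20835, 192192):
192192 = 9*20835 + 4677
20835 = 4*4677 + 2127
4677 = 2*2127 + 423
2127 = 5*423 + 12
423 = 35*12 + 3
12 = 4*3 + 0
gcd(20835, 192192) = 3 ≠ 1, so 20835 has no multiplicative inverse modulo 192192.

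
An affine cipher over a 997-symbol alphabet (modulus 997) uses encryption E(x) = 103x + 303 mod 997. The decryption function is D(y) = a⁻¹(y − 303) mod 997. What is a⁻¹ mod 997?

242

Run Euclid on (997, 103):
997 = 9*103 + 70
103 = 1*70 + 33
70 = 2*33 + 4
33 = 8*4 + 1
4 = 4*1 + 0
The gcd is 1. Working backward:
1 = 33 − 8·4
1 = −8·70 + 17·33
1 = 17·103 − 25·70
1 = −25·997 + 242·103
So 103·242 ≡ 1 (mod 997).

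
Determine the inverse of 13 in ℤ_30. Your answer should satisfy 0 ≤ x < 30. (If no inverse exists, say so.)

7

gcd(30, 13) by repeated division:
30 = 2*13 + 4
13 = 3*4 + 1
4 = 4*1 + 0
The gcd is 1. Working backward:
1 = 13 − 3·4
1 = −3·30 + 7·13
So 13·7 ≡ 1 (mod 30).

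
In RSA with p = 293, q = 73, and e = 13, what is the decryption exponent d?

6469

φ(n) = (p−1)(q−1) = 292·72 = 21024.
Need d with 13·d ≡ 1 (mod 21024). Apply the extended Euclidean algorithm:
21024 = 1617×13 + 3
13 = 4×3 + 1
3 = 3×1 + 0
Back-substitute:
1 = 13 − 4·3
1 = −4·21024 + 6469·13
So 13·6469 ≡ 1 (mod 21024), hence d = 6469.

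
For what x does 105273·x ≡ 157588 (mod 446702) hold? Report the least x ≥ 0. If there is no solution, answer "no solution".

148690

First find gcd(105273, 446702):
446702 = 4·105273 + 25610
105273 = 4·25610 + 2833
25610 = 9·2833 + 113
2833 = 25·113 + 8
113 = 14·8 + 1
8 = 8·1 + 0
gcd = 1, so a unique solution mod 446702 exists.
Back-substitute for the Bézout coefficients:
1 = 113 − 14·8
1 = −14·2833 + 351·113
1 = 351·25610 − 3173·2833
1 = −3173·105273 + 13043·25610
1 = 13043·446702 − 55345·105273
So 105273·(-55345) ≡ 1 (mod 446702), giving 105273⁻¹ ≡ 391357.
x ≡ 105273⁻¹·157588 ≡ 391357·157588 ≡ 148690 (mod 446702).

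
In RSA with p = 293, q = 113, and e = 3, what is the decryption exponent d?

21803

φ(n) = (p−1)(q−1) = 292·112 = 32704.
Need d with 3·d ≡ 1 (mod 32704). Apply the extended Euclidean algorithm:
32704 = 10901*3 + 1
3 = 3*1 + 0
Back-substitute:
1 = 32704 − 10901·3
So 3·(-10901) ≡ 1 (mod 32704), hence d ≡ -10901 ≡ 21803 (mod 32704).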